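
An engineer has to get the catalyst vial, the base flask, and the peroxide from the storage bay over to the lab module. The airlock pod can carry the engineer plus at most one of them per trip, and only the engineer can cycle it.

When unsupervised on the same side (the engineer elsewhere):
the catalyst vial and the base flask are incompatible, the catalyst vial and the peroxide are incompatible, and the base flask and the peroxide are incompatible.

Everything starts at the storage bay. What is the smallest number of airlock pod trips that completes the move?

impossible

Whatever the first load, the items left behind include a forbidden pair without the engineer. No opening move is safe, so no plan exists.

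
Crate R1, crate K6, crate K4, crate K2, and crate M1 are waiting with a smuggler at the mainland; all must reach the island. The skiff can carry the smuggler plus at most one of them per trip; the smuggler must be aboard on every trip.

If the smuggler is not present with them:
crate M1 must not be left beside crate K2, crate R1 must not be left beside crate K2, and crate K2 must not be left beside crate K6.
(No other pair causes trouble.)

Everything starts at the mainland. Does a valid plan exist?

No

Following every safe sequence of crossings from the start, the most of the 5 that can be at the island as the skiff arrives there on crossings 1, 3, 5 is 1, 2, 3 respectively; the best ever achieved is 3 of 5.
From crossing 7 on, no configuration arises that was not already reachable earlier: only 18 distinct safe configurations (who is on which side, and where the skiff is) can ever be reached, none of them has everyone across, and every continuation just revisits them. So no valid plan exists.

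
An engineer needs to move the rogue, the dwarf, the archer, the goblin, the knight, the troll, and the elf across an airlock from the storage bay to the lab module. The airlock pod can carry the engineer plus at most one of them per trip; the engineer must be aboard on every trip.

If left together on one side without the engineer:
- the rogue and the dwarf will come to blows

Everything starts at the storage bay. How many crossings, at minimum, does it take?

13

Counting alone: the engineer can take at most 1 across per trip to the lab module, so moving all 7 needs at least 7 loaded trips out, with a return between consecutive ones — at least 13 crossings.
The plan below uses exactly 13 crossings, so it is optimal:
1. Engineer goes to the lab module with the rogue.  [the storage bay: the archer, the dwarf, the elf, the goblin, the knight, the troll | the lab module: the rogue]
2. Engineer goes back to the storage bay alone.  [the storage bay: the archer, the dwarf, the elf, the goblin, the knight, the troll | the lab module: the rogue]
3. Engineer goes to the lab module with the archer.  [the storage bay: the dwarf, the elf, the goblin, the knight, the troll | the lab module: the archer, the rogue]
4. Engineer goes back to the storage bay alone.  [the storage bay: the dwarf, the elf, the goblin, the knight, the troll | the lab module: the archer, the rogue]
5. Engineer goes to the lab module with the goblin.  [the storage bay: the dwarf, the elf, the knight, the troll | the lab module: the archer, the goblin, the rogue]
6. Engineer goes back to the storage bay alone.  [the storage bay: the dwarf, the elf, the knight, the troll | the lab module: the archer, the goblin, the rogue]
7. Engineer goes to the lab module with the knight.  [the storage bay: the dwarf, the elf, the troll | the lab module: the archer, the goblin, the knight, the rogue]
8. Engineer goes back to the storage bay alone.  [the storage bay: the dwarf, the elf, the troll | the lab module: the archer, the goblin, the knight, the rogue]
9. Engineer goes to the lab module with the troll.  [the storage bay: the dwarf, the elf | the lab module: the archer, the goblin, the knight, the rogue, the troll]
10. Engineer goes back to the storage bay alone.  [the storage bay: the dwarf, the elf | the lab module: the archer, the goblin, the knight, the rogue, the troll]
11. Engineer goes to the lab module with the elf.  [the storage bay: the dwarf | the lab module: the archer, the elf, the goblin, the knight, the rogue, the troll]
12. Engineer goes back to the storage bay alone.  [the storage bay: the dwarf | the lab module: the archer, the elf, the goblin, the knight, the rogue, the troll]
13. Engineer goes to the lab module with the dwarf.  [the storage bay: — | the lab module: the archer, the dwarf, the elf, the goblin, the knight, the rogue, the troll]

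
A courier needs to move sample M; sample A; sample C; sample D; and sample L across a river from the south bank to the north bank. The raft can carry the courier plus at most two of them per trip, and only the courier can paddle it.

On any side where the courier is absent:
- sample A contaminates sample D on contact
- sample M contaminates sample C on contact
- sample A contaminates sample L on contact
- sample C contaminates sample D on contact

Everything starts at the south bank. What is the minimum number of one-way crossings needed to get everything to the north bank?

7

Counting alone: the courier can take at most 2 across per trip to the north bank, so moving all 5 needs at least 3 loaded trips out, with a return between consecutive ones — at least 5 crossings.
The safety rule pushes this higher. Following every safe sequence of crossings, the most of the 5 that can be at the north bank as the raft arrives there on crossing 5 is 4 — never all 5.
So no plan with fewer than 7 crossings exists, and this one achieves 7:
1. Courier goes to the north bank with sample A and sample C.
2. Courier goes back to the south bank alone.
3. Courier goes to the north bank with sample M.
4. Courier goes back to the south bank with sample C.
5. Courier goes to the north bank with sample D and sample L.
6. Courier goes back to the south bank with sample A.
7. Courier goes to the north bank with sample A and sample C.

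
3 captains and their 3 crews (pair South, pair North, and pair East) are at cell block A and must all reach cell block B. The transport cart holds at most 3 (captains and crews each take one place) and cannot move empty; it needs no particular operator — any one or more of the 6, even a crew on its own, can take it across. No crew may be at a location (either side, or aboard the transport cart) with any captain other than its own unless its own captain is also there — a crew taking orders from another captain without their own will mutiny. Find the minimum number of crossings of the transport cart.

5

Counting alone: each trip to cell block B takes at most 3 across and each return brings at least 1 back, so after t trips out (and t−1 returns) at most 3t − (t−1) of the 6 are across; that first reaches 6 at t = 3, so at least 5 crossings are needed.
The plan below uses exactly 5 crossings, so it is optimal:
1. captain South and crew South cross → cell block B.
2. captain South crosses ← cell block A.
3. captain East, captain North, and captain South cross → cell block B.
4. crew South crosses ← cell block A.
5. crew East, crew North, and crew South cross → cell block B.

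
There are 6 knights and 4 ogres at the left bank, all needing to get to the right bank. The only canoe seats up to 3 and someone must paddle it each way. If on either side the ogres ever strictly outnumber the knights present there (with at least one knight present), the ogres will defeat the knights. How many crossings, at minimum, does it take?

Counting alone: each trip to the right bank takes at most 3 across and each return brings at least 1 back, so after t trips out (and t−1 returns) at most 3t − (t−1) of the 10 are across; that first reaches 10 at t = 5, so at least 9 crossings are needed.
The plan below uses exactly 9 crossings, so it is optimal:
1. 2 ogres → the right bank.  (the left bank: 6K 2O; the right bank: 0K 2O)
2. 1 ogre ← the left bank.  (the left bank: 6K 3O; the right bank: 0K 1O)
3. 3 ogres → the right bank.  (the left bank: 6K 0O; the right bank: 0K 4O)
4. 1 ogre ← the left bank.  (the left bank: 6K 1O; the right bank: 0K 3O)
5. 3 knights → the right bank.  (the left bank: 3K 1O; the right bank: 3K 3O)
6. 1 ogre ← the left bank.  (the left bank: 3K 2O; the right bank: 3K 2O)
7. 1 knight and 2 ogres → the right bank.  (the left bank: 2K 0O; the right bank: 4K 4O)
8. 1 ogre ← the left bank.  (the left bank: 2K 1O; the right bank: 4K 3O)
9. 2 knights and 1 ogre → the right bank.  (the left bank: 0K 0O; the right bank: 6K 4O)

9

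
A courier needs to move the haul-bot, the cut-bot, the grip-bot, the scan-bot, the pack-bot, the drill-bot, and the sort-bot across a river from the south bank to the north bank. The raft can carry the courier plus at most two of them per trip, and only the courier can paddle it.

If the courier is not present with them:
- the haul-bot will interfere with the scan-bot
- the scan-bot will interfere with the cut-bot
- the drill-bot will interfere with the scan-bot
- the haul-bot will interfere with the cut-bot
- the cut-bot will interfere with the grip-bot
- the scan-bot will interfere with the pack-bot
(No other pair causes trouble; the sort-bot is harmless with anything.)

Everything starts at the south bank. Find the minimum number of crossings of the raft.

Counting alone: the courier can take at most 2 across per trip to the north bank, so moving all 7 needs at least 4 loaded trips out, with a return between consecutive ones — at least 7 crossings.
The safety rule pushes this higher. Following every safe sequence of crossings, the most of the 7 that can be at the north bank as the raft arrives there on crossings 7, 9 is 5, 6 respectively — never all 7.
So no plan with fewer than 11 crossings exists, and this one achieves 11:
1. Courier goes to the north bank with the cut-bot and the scan-bot.
2. Courier goes back to the south bank with the cut-bot.
3. Courier goes to the north bank with the grip-bot and the haul-bot.
4. Courier goes back to the south bank with the haul-bot.
5. Courier goes to the north bank with the haul-bot and the pack-bot.
6. Courier goes back to the south bank with the scan-bot.
7. Courier goes to the north bank with the cut-bot and the drill-bot.
8. Courier goes back to the south bank with the cut-bot.
9. Courier goes to the north bank with the cut-bot and the sort-bot.
10. Courier goes back to the south bank with the cut-bot.
11. Courier goes to the north bank with the cut-bot and the scan-bot.

11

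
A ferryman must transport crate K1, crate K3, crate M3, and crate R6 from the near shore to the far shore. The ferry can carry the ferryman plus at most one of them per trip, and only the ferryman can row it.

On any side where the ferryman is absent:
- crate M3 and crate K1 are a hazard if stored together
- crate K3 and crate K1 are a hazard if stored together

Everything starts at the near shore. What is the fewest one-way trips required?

9

Counting alone: the ferryman can take at most 1 across per trip to the far shore, so moving all 4 needs at least 4 loaded trips out, with a return between consecutive ones — at least 7 crossings.
The safety rule pushes this higher. Following every safe sequence of crossings, the most of the 4 that can be at the far shore as the ferry arrives there on crossing 7 is 3 — never all 4.
So no plan with fewer than 9 crossings exists, and this one achieves 9:
1. Ferryman goes to the far shore with crate K1.
2. Ferryman goes back to the near shore alone.
3. Ferryman goes to the far shore with crate K3.
4. Ferryman goes back to the near shore with crate K1.
5. Ferryman goes to the far shore with crate M3.
6. Ferryman goes back to the near shore alone.
7. Ferryman goes to the far shore with crate R6.
8. Ferryman goes back to the near shore alone.
9. Ferryman goes to the far shore with crate K1.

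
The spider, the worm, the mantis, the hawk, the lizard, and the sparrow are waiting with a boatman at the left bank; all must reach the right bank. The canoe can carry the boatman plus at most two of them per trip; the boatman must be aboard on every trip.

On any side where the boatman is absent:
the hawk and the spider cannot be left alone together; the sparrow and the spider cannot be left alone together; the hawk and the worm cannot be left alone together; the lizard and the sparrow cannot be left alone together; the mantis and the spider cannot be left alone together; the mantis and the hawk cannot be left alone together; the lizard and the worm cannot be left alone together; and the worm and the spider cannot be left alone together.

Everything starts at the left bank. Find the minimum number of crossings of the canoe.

Whatever the first load, the items left behind include a forbidden pair without the boatman. No opening move is safe, so no plan exists.

impossible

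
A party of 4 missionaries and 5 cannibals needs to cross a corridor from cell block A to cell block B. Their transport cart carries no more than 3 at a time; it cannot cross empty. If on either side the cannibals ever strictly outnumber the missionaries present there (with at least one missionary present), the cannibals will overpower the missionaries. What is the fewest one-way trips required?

impossible

The cannibals already outnumber the missionaries at cell block A before anyone moves, so the starting position itself is disallowed.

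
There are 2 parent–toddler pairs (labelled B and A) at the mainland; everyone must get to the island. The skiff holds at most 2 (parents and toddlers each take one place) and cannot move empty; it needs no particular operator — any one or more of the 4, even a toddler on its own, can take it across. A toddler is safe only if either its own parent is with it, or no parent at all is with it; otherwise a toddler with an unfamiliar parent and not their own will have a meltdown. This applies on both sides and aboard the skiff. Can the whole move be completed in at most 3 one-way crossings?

Counting alone: each trip to the island takes at most 2 across and each return brings at least 1 back, so after t trips out (and t−1 returns) at most 2t − (t−1) of the 4 are across; that first reaches 4 at t = 3, so at least 5 crossings are needed.
Since 3 < 5, 3 crossings cannot be enough. (The shortest complete plan in fact takes 5:)
1. parent B and toddler B cross → the island.
2. parent B crosses ← the mainland.
3. parent A and parent B cross → the island.
4. parent A crosses ← the mainland.
5. parent A and toddler A cross → the island.

No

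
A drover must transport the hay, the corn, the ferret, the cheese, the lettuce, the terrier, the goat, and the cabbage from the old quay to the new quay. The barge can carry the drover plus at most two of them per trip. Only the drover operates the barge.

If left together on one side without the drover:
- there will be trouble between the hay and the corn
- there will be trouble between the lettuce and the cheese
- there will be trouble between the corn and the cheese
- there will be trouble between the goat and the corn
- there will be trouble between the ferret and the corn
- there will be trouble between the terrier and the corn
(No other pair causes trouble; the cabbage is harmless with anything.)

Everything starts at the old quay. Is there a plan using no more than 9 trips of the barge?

Counting alone: the drover can take at most 2 across per trip to the new quay, so moving all 8 needs at least 4 loaded trips out, with a return between consecutive ones — at least 7 crossings.
The safety rule pushes this higher. Following every safe sequence of crossings, the most of the 8 that can be at the new quay as the barge arrives there on crossings 7, 9 is 6, 7 respectively — never all 8.
So the move cannot be finished within 9 crossings. (The shortest complete plan takes 11:)
1. Drover goes to the new quay with the cheese and the corn.  [the old quay: the cabbage, the ferret, the goat, the hay, the lettuce, the terrier | the new quay: the cheese, the corn]
2. Drover goes back to the old quay with the corn.  [the old quay: the cabbage, the corn, the ferret, the goat, the hay, the lettuce, the terrier | the new quay: the cheese]
3. Drover goes to the new quay with the corn and the hay.  [the old quay: the cabbage, the ferret, the goat, the lettuce, the terrier | the new quay: the cheese, the corn, the hay]
4. Drover goes back to the old quay with the corn.  [the old quay: the cabbage, the corn, the ferret, the goat, the lettuce, the terrier | the new quay: the cheese, the hay]
5. Drover goes to the new quay with the corn and the ferret.  [the old quay: the cabbage, the goat, the lettuce, the terrier | the new quay: the cheese, the corn, the ferret, the hay]
6. Drover goes back to the old quay with the corn.  [the old quay: the cabbage, the corn, the goat, the lettuce, the terrier | the new quay: the cheese, the ferret, the hay]
7. Drover goes to the new quay with the corn and the terrier.  [the old quay: the cabbage, the goat, the lettuce | the new quay: the cheese, the corn, the ferret, the hay, the terrier]
8. Drover goes back to the old quay with the corn.  [the old quay: the cabbage, the corn, the goat, the lettuce | the new quay: the cheese, the ferret, the hay, the terrier]
9. Drover goes to the new quay with the cabbage and the goat.  [the old quay: the corn, the lettuce | the new quay: the cabbage, the cheese, the ferret, the goat, the hay, the terrier]
10. Drover goes back to the old quay alone.  [the old quay: the corn, the lettuce | the new quay: the cabbage, the cheese, the ferret, the goat, the hay, the terrier]
11. Drover goes to the new quay with the corn and the lettuce.  [the old quay: — | the new quay: the cabbage, the cheese, the corn, the ferret, the goat, the hay, the lettuce, the terrier]

No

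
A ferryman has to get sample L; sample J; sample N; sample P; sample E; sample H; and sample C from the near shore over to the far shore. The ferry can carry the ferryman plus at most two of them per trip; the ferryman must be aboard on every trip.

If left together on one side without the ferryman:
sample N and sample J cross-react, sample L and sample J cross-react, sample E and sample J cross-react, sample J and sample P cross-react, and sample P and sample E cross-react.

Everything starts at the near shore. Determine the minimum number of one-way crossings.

Counting alone: the ferryman can take at most 2 across per trip to the far shore, so moving all 7 needs at least 4 loaded trips out, with a return between consecutive ones — at least 7 crossings.
The safety rule pushes this higher. Following every safe sequence of crossings, the most of the 7 that can be at the far shore as the ferry arrives there on crossings 7, 9 is 5, 6 respectively — never all 7.
So no plan with fewer than 11 crossings exists, and this one achieves 11:
1. Ferryman goes to the far shore with sample J and sample P.  [the near shore: sample C, sample E, sample H, sample L, sample N | the far shore: sample J, sample P]
2. Ferryman goes back to the near shore with sample J.  [the near shore: sample C, sample E, sample H, sample J, sample L, sample N | the far shore: sample P]
3. Ferryman goes to the far shore with sample J and sample L.  [the near shore: sample C, sample E, sample H, sample N | the far shore: sample J, sample L, sample P]
4. Ferryman goes back to the near shore with sample J.  [the near shore: sample C, sample E, sample H, sample J, sample N | the far shore: sample L, sample P]
5. Ferryman goes to the far shore with sample J and sample N.  [the near shore: sample C, sample E, sample H | the far shore: sample J, sample L, sample N, sample P]
6. Ferryman goes back to the near shore with sample J.  [the near shore: sample C, sample E, sample H, sample J | the far shore: sample L, sample N, sample P]
7. Ferryman goes to the far shore with sample H and sample J.  [the near shore: sample C, sample E | the far shore: sample H, sample J, sample L, sample N, sample P]
8. Ferryman goes back to the near shore with sample J.  [the near shore: sample C, sample E, sample J | the far shore: sample H, sample L, sample N, sample P]
9. Ferryman goes to the far shore with sample C and sample J.  [the near shore: sample E | the far shore: sample C, sample H, sample J, sample L, sample N, sample P]
10. Ferryman goes back to the near shore with sample J.  [the near shore: sample E, sample J | the far shore: sample C, sample H, sample L, sample N, sample P]
11. Ferryman goes to the far shore with sample E and sample J.  [the near shore: — | the far shore: sample C, sample E, sample H, sample J, sample L, sample N, sample P]

11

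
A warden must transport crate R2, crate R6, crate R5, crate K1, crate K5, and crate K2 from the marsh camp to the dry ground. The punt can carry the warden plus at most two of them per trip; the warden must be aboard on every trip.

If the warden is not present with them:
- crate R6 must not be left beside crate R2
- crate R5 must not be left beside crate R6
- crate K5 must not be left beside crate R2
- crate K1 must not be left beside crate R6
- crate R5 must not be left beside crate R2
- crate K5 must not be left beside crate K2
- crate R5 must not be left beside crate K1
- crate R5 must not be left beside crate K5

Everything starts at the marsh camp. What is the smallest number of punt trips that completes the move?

Whatever the first load, the items left behind include a forbidden pair without the warden. No opening move is safe, so no plan exists.

impossible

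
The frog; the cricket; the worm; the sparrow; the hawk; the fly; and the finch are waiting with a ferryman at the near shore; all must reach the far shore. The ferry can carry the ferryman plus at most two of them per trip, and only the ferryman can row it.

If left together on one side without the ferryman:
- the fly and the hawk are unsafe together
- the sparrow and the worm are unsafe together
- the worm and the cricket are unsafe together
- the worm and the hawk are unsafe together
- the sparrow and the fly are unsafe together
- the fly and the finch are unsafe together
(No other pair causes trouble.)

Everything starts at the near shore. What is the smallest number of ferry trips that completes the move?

Counting alone: the ferryman can take at most 2 across per trip to the far shore, so moving all 7 needs at least 4 loaded trips out, with a return between consecutive ones — at least 7 crossings.
The safety rule pushes this higher. Following every safe sequence of crossings, the most of the 7 that can be at the far shore as the ferry arrives there on crossing 7 is 6 — never all 7.
So no plan with fewer than 9 crossings exists, and this one achieves 9:
1. Ferryman goes to the far shore with the fly and the worm.  [the near shore: the cricket, the finch, the frog, the hawk, the sparrow | the far shore: the fly, the worm]
2. Ferryman goes back to the near shore alone.  [the near shore: the cricket, the finch, the frog, the hawk, the sparrow | the far shore: the fly, the worm]
3. Ferryman goes to the far shore with the frog.  [the near shore: the cricket, the finch, the hawk, the sparrow | the far shore: the fly, the frog, the worm]
4. Ferryman goes back to the near shore alone.  [the near shore: the cricket, the finch, the hawk, the sparrow | the far shore: the fly, the frog, the worm]
5. Ferryman goes to the far shore with the cricket and the sparrow.  [the near shore: the finch, the hawk | the far shore: the cricket, the fly, the frog, the sparrow, the worm]
6. Ferryman goes back to the near shore with the fly and the worm.  [the near shore: the finch, the fly, the hawk, the worm | the far shore: the cricket, the frog, the sparrow]
7. Ferryman goes to the far shore with the finch and the hawk.  [the near shore: the fly, the worm | the far shore: the cricket, the finch, the frog, the hawk, the sparrow]
8. Ferryman goes back to the near shore alone.  [the near shore: the fly, the worm | the far shore: the cricket, the finch, the frog, the hawk, the sparrow]
9. Ferryman goes to the far shore with the fly and the worm.  [the near shore: — | the far shore: the cricket, the finch, the fly, the frog, the hawk, the sparrow, the worm]

9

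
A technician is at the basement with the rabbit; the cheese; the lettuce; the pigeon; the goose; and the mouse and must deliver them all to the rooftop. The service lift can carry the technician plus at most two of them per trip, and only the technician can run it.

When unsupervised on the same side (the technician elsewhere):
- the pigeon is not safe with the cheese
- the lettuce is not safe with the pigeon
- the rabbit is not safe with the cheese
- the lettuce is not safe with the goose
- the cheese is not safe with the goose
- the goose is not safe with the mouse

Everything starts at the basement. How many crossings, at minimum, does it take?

Whatever the first load, the items left behind include a forbidden pair without the technician. No opening move is safe, so no plan exists.

impossible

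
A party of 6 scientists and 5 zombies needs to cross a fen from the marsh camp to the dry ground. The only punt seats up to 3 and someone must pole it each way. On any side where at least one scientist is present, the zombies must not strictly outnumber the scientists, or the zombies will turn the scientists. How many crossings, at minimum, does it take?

Counting alone: each trip to the dry ground takes at most 3 across and each return brings at least 1 back, so after t trips out (and t−1 returns) at most 3t − (t−1) of the 11 are across; that first reaches 11 at t = 5, so at least 9 crossings are needed.
The plan below uses exactly 9 crossings, so it is optimal:
1. 3 zombies → the dry ground.  (the marsh camp: 6S 2Z; the dry ground: 0S 3Z)
2. 1 zombie ← the marsh camp.  (the marsh camp: 6S 3Z; the dry ground: 0S 2Z)
3. 3 scientists → the dry ground.  (the marsh camp: 3S 3Z; the dry ground: 3S 2Z)
4. 1 scientist ← the marsh camp.  (the marsh camp: 4S 3Z; the dry ground: 2S 2Z)
5. 2 scientists and 1 zombie → the dry ground.  (the marsh camp: 2S 2Z; the dry ground: 4S 3Z)
6. 1 scientist ← the marsh camp.  (the marsh camp: 3S 2Z; the dry ground: 3S 3Z)
7. 2 scientists and 1 zombie → the dry ground.  (the marsh camp: 1S 1Z; the dry ground: 5S 4Z)
8. 1 scientist ← the marsh camp.  (the marsh camp: 2S 1Z; the dry ground: 4S 4Z)
9. 2 scientists and 1 zombie → the dry ground.  (the marsh camp: 0S 0Z; the dry ground: 6S 5Z)

9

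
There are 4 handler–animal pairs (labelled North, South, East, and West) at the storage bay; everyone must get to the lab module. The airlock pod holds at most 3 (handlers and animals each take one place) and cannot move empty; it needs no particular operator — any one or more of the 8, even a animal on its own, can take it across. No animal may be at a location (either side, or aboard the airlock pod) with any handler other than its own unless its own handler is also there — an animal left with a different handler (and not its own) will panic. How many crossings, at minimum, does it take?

Counting alone: each trip to the lab module takes at most 3 across and each return brings at least 1 back, so after t trips out (and t−1 returns) at most 3t − (t−1) of the 8 are across; that first reaches 8 at t = 4, so at least 7 crossings are needed.
The safety rule pushes this higher. Following every safe sequence of crossings, the most of the 8 that can be at the lab module as the airlock pod arrives there on crossing 7 is 7 — never all 8.
So no plan with fewer than 9 crossings exists, and this one achieves 9:
1. animal North and handler North cross → the lab module.
2. handler North crosses ← the storage bay.
3. animal South, handler North, and handler South cross → the lab module.
4. animal North and handler North cross ← the storage bay.
5. handler East, handler North, and handler West cross → the lab module.
6. animal South crosses ← the storage bay.
7. animal North and animal South cross → the lab module.
8. animal North crosses ← the storage bay.
9. animal East, animal North, and animal West cross → the lab module.

9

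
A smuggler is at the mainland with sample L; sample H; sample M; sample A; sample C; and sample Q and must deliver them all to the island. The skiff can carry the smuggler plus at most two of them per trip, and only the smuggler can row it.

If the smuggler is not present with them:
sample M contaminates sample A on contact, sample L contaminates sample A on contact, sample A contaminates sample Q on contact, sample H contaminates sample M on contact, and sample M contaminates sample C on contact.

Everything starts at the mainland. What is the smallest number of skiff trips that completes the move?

7

Counting alone: the smuggler can take at most 2 across per trip to the island, so moving all 6 needs at least 3 loaded trips out, with a return between consecutive ones — at least 5 crossings.
The safety rule pushes this higher. Following every safe sequence of crossings, the most of the 6 that can be at the island as the skiff arrives there on crossing 5 is 5 — never all 6.
So no plan with fewer than 7 crossings exists, and this one achieves 7:
1. Smuggler goes to the island with sample A and sample M.
2. Smuggler goes back to the mainland with sample M.
3. Smuggler goes to the island with sample C and sample H.
4. Smuggler goes back to the mainland alone.
5. Smuggler goes to the island with sample L and sample Q.
6. Smuggler goes back to the mainland with sample A.
7. Smuggler goes to the island with sample A and sample M.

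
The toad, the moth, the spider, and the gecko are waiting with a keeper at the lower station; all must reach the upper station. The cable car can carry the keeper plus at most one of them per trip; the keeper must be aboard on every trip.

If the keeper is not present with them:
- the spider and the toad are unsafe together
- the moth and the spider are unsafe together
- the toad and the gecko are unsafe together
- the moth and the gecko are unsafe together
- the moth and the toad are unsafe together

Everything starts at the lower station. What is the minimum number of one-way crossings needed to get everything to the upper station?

impossible

Whatever the first load, the items left behind include a forbidden pair without the keeper. No opening move is safe, so no plan exists.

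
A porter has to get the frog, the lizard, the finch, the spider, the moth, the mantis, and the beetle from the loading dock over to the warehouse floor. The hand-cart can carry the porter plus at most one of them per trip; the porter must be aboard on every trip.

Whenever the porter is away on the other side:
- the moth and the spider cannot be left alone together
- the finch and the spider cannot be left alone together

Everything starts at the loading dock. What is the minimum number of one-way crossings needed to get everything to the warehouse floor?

15

Counting alone: the porter can take at most 1 across per trip to the warehouse floor, so moving all 7 needs at least 7 loaded trips out, with a return between consecutive ones — at least 13 crossings.
The safety rule pushes this higher. Following every safe sequence of crossings, the most of the 7 that can be at the warehouse floor as the hand-cart arrives there on crossing 13 is 6 — never all 7.
So no plan with fewer than 15 crossings exists, and this one achieves 15:
1. Porter goes to the warehouse floor with the spider.
2. Porter goes back to the loading dock alone.
3. Porter goes to the warehouse floor with the frog.
4. Porter goes back to the loading dock alone.
5. Porter goes to the warehouse floor with the lizard.
6. Porter goes back to the loading dock alone.
7. Porter goes to the warehouse floor with the finch.
8. Porter goes back to the loading dock with the spider.
9. Porter goes to the warehouse floor with the moth.
10. Porter goes back to the loading dock alone.
11. Porter goes to the warehouse floor with the mantis.
12. Porter goes back to the loading dock alone.
13. Porter goes to the warehouse floor with the beetle.
14. Porter goes back to the loading dock alone.
15. Porter goes to the warehouse floor with the spider.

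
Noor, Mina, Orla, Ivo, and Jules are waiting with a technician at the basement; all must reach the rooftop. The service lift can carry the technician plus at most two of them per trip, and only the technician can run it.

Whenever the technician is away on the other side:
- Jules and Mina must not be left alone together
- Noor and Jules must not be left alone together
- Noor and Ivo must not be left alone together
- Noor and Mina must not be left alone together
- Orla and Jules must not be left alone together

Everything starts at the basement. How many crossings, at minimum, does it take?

7

Counting alone: the technician can take at most 2 across per trip to the rooftop, so moving all 5 needs at least 3 loaded trips out, with a return between consecutive ones — at least 5 crossings.
The safety rule pushes this higher. Following every safe sequence of crossings, the most of the 5 that can be at the rooftop as the service lift arrives there on crossing 5 is 4 — never all 5.
So no plan with fewer than 7 crossings exists, and this one achieves 7:
1. Technician goes to the rooftop with Jules and Noor.  [the basement: Ivo, Mina, Orla | the rooftop: Jules, Noor]
2. Technician goes back to the basement with Noor.  [the basement: Ivo, Mina, Noor, Orla | the rooftop: Jules]
3. Technician goes to the rooftop with Noor and Orla.  [the basement: Ivo, Mina | the rooftop: Jules, Noor, Orla]
4. Technician goes back to the basement with Jules.  [the basement: Ivo, Jules, Mina | the rooftop: Noor, Orla]
5. Technician goes to the rooftop with Ivo and Mina.  [the basement: Jules | the rooftop: Ivo, Mina, Noor, Orla]
6. Technician goes back to the basement with Noor.  [the basement: Jules, Noor | the rooftop: Ivo, Mina, Orla]
7. Technician goes to the rooftop with Jules and Noor.  [the basement: — | the rooftop: Ivo, Jules, Mina, Noor, Orla]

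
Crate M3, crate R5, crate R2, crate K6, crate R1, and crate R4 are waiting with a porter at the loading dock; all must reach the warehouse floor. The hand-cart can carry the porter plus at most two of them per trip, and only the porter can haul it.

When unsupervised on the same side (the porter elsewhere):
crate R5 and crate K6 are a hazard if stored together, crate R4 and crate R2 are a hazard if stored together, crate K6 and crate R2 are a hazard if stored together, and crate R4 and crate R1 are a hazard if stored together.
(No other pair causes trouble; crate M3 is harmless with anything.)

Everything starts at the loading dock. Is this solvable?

Yes

1. Porter goes to the warehouse floor with crate K6 and crate R4.
2. Porter goes back to the loading dock alone.
3. Porter goes to the warehouse floor with crate M3 and crate R5.
4. Porter goes back to the loading dock with crate K6.
5. Porter goes to the warehouse floor with crate R1 and crate R2.
6. Porter goes back to the loading dock with crate R4.
7. Porter goes to the warehouse floor with crate K6 and crate R4.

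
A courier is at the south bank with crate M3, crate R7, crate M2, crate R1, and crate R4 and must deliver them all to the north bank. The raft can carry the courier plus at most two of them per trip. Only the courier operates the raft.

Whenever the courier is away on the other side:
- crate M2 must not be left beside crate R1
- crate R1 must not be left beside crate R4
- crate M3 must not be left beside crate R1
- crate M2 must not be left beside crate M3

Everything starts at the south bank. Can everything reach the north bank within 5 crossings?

Counting alone: the courier can take at most 2 across per trip to the north bank, so moving all 5 needs at least 3 loaded trips out, with a return between consecutive ones — at least 5 crossings.
The safety rule pushes this higher. Following every safe sequence of crossings, the most of the 5 that can be at the north bank as the raft arrives there on crossing 5 is 4 — never all 5.
So the move cannot be finished within 5 crossings. (The shortest complete plan takes 7:)
1. Courier goes to the north bank with crate M3 and crate R1.  [the south bank: crate M2, crate R4, crate R7 | the north bank: crate M3, crate R1]
2. Courier goes back to the south bank with crate M3.  [the south bank: crate M2, crate M3, crate R4, crate R7 | the north bank: crate R1]
3. Courier goes to the north bank with crate M3 and crate R7.  [the south bank: crate M2, crate R4 | the north bank: crate M3, crate R1, crate R7]
4. Courier goes back to the south bank with crate M3.  [the south bank: crate M2, crate M3, crate R4 | the north bank: crate R1, crate R7]
5. Courier goes to the north bank with crate M3 and crate R4.  [the south bank: crate M2 | the north bank: crate M3, crate R1, crate R4, crate R7]
6. Courier goes back to the south bank with crate R1.  [the south bank: crate M2, crate R1 | the north bank: crate M3, crate R4, crate R7]
7. Courier goes to the north bank with crate M2 and crate R1.  [the south bank: — | the north bank: crate M2, crate M3, crate R1, crate R4, crate R7]

No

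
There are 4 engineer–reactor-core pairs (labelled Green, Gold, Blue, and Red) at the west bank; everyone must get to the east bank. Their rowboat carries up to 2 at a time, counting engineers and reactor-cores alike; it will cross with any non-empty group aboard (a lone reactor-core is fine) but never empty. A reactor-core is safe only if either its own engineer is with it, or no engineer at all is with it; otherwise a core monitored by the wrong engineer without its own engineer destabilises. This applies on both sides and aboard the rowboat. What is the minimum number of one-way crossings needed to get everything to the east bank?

impossible

Following every safe sequence of crossings from the start, the most of the 8 that can be at the east bank as the rowboat arrives there on crossings 1, 3, 5 is 2, 3, 4 respectively; the best ever achieved is 4 of 8.
From crossing 7 on, no configuration arises that was not already reachable earlier: only 44 distinct safe configurations (who is on which side, and where the rowboat is) can ever be reached, none of them has everyone across, and every continuation just revisits them. So no valid plan exists.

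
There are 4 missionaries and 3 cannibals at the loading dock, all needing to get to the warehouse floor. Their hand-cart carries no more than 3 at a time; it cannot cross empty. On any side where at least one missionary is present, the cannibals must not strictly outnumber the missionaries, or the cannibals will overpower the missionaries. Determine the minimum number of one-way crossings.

Counting alone: each trip to the warehouse floor takes at most 3 across and each return brings at least 1 back, so after t trips out (and t−1 returns) at most 3t − (t−1) of the 7 are across; that first reaches 7 at t = 3, so at least 5 crossings are needed.
The plan below uses exactly 5 crossings, so it is optimal:
1. 3 cannibals → the warehouse floor.  (the loading dock: 4M 0C; the warehouse floor: 0M 3C)
2. 1 cannibal ← the loading dock.  (the loading dock: 4M 1C; the warehouse floor: 0M 2C)
3. 3 missionaries → the warehouse floor.  (the loading dock: 1M 1C; the warehouse floor: 3M 2C)
4. 1 missionary ← the loading dock.  (the loading dock: 2M 1C; the warehouse floor: 2M 2C)
5. 2 missionaries and 1 cannibal → the warehouse floor.  (the loading dock: 0M 0C; the warehouse floor: 4M 3C)

5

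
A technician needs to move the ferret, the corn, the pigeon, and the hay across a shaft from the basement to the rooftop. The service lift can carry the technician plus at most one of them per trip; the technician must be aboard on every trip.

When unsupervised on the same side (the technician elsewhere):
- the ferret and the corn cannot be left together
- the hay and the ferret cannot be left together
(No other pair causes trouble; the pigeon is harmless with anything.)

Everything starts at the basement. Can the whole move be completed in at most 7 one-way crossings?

No

Counting alone: the technician can take at most 1 across per trip to the rooftop, so moving all 4 needs at least 4 loaded trips out, with a return between consecutive ones — at least 7 crossings.
The safety rule pushes this higher. Following every safe sequence of crossings, the most of the 4 that can be at the rooftop as the service lift arrives there on crossing 7 is 3 — never all 4.
So the move cannot be finished within 7 crossings. (The shortest complete plan takes 9:)
1. Technician goes to the rooftop with the ferret.  [the basement: the corn, the hay, the pigeon | the rooftop: the ferret]
2. Technician goes back to the basement alone.  [the basement: the corn, the hay, the pigeon | the rooftop: the ferret]
3. Technician goes to the rooftop with the corn.  [the basement: the hay, the pigeon | the rooftop: the corn, the ferret]
4. Technician goes back to the basement with the ferret.  [the basement: the ferret, the hay, the pigeon | the rooftop: the corn]
5. Technician goes to the rooftop with the hay.  [the basement: the ferret, the pigeon | the rooftop: the corn, the hay]
6. Technician goes back to the basement alone.  [the basement: the ferret, the pigeon | the rooftop: the corn, the hay]
7. Technician goes to the rooftop with the pigeon.  [the basement: the ferret | the rooftop: the corn, the hay, the pigeon]
8. Technician goes back to the basement alone.  [the basement: the ferret | the rooftop: the corn, the hay, the pigeon]
9. Technician goes to the rooftop with the ferret.  [the basement: — | the rooftop: the corn, the ferret, the hay, the pigeon]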